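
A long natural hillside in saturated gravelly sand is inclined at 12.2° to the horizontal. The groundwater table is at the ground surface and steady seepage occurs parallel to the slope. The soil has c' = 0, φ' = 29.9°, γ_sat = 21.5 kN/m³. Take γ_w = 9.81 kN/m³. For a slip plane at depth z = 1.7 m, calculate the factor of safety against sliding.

FS = 1.45

With seepage parallel to the slope and the water table at the surface, the effective normal stress on the slip plane uses the buoyant unit weight γ' = γ_sat − γ_w while the driving shear stress uses γ_sat:
FS = [c' + γ' z cos²β tanφ'] / [γ_sat z sinβ cosβ]
(For c' = 0 this reduces to FS = (γ'/γ_sat)·tanφ'/tanβ.)
γ' = 21.5 − 9.81 = 11.69 kN/m³
Numerator = 0.0 + 11.69·1.7·cos²12.2°·tan29.9° = 0.0 + 11.69·1.7·0.9553·0.5750 = 10.917 kPa
Denominator = 21.5·1.7·sin12.2°·cos12.2° = 21.5·1.7·0.2113·0.9774 = 7.549 kPa
FS = 10.917 / 7.549 = 1.446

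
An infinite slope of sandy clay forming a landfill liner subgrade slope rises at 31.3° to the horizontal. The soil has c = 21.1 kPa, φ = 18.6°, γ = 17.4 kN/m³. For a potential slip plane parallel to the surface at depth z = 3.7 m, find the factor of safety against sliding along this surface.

FS = 1.29

For an infinite slope with a slip plane parallel to the surface (no pore pressure): FS = [c + γz cos²β tanφ] / [γz sinβ cosβ].
γz = 17.4·3.7 = 64.38 kN/m²
Numerator = 21.1 + 64.38·cos²31.3°·tan18.6° = 21.1 + 64.38·0.7301·0.3365 = 36.919 kPa
Denominator = 64.38·sin31.3°·cos31.3° = 64.38·0.5195·0.8545 = 28.579 kPa
FS = 36.919 / 28.579 = 1.292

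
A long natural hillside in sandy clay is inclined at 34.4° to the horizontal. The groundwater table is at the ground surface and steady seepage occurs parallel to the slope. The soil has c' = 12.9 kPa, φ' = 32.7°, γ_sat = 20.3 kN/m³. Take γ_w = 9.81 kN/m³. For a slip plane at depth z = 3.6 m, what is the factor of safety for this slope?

FS = 0.86

With seepage parallel to the slope and the water table at the surface, the effective normal stress on the slip plane uses the buoyant unit weight γ' = γ_sat − γ_w while the driving shear stress uses γ_sat:
FS = [c' + γ' z cos²β tanφ'] / [γ_sat z sinβ cosβ]
γ' = 20.3 − 9.81 = 10.49 kN/m³
Numerator = 12.9 + 10.49·3.6·cos²34.4°·tan32.7° = 12.9 + 10.49·3.6·0.6808·0.6420 = 29.406 kPa
Denominator = 20.3·3.6·sin34.4°·cos34.4° = 20.3·3.6·0.5650·0.8251 = 34.067 kPa
FS = 29.406 / 34.067 = 0.863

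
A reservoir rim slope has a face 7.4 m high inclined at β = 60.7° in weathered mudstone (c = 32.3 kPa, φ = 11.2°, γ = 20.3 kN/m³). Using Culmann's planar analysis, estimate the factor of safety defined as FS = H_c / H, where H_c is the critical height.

FS = 2.10

H_c = (4c/γ) · sinβ cosφ / [1 − cos(β − φ)]
    = (4·32.3/20.3) · sin60.7°·cos11.2° / [1 − cos49.5°]
    = 6.365 · 0.8555 / 0.3506 = 15.53 m
FS = H_c / H = 15.53 / 7.4 = 2.099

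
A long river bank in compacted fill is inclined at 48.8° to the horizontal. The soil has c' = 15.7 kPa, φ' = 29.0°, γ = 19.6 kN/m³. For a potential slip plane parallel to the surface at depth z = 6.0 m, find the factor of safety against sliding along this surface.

For an infinite slope with a slip plane parallel to the surface (no pore pressure): FS = [c' + γz cos²β tanφ'] / [γz sinβ cosβ].
γz = 19.6·6.0 = 117.60 kN/m²
Numerator = 15.7 + 117.60·cos²48.8°·tan29.0° = 15.7 + 117.60·0.4339·0.5543 = 43.983 kPa
Denominator = 117.60·sin48.8°·cos48.8° = 117.60·0.7524·0.6587 = 58.283 kPa
FS = 43.983 / 58.283 = 0.755

FS = 0.75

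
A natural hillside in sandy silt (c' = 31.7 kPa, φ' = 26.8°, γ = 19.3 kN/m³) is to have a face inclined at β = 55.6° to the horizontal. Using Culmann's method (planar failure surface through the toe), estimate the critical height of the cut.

H_c = 39.12 m

Culmann's analysis gives the critical failure plane at α_cr = (β + φ')/2 = (55.6 + 26.8)/2 = 41.2°, and the critical height
H_c = (4c'/γ) · sinβ cosφ' / [1 − cos(β − φ')]
    = (4·31.7/19.3) · sin55.6°·cos26.8° / [1 − cos(28.8°)]
    = 6.570 · 0.8251·0.8926 / [1 − 0.8763]
    = 6.570 · 0.7365 / 0.1237
    = 39.12 m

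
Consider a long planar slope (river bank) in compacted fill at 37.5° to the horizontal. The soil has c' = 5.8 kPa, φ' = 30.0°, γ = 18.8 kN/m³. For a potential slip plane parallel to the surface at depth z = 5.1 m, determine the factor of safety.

FS = 0.88

For an infinite slope with a slip plane parallel to the surface (no pore pressure): FS = [c' + γz cos²β tanφ'] / [γz sinβ cosβ].
γz = 18.8·5.1 = 95.88 kN/m²
Numerator = 5.8 + 95.88·cos²37.5°·tan30.0° = 5.8 + 95.88·0.6294·0.5774 = 40.642 kPa
Denominator = 95.88·sin37.5°·cos37.5° = 95.88·0.6088·0.7934 = 46.306 kPa
FS = 40.642 / 46.306 = 0.878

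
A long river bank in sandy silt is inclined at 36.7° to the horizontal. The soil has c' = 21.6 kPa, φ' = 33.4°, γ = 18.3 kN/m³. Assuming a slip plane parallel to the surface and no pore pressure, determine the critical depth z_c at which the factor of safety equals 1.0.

Setting FS = 1.00 in FS = [c' + γz cos²β tanφ'] / [γz sinβ cosβ] and solving for z:
z = c' / [γ cosβ (FS·sinβ − cosβ·tanφ')]
  = 21.6 / [18.3·cos36.7°·(1.00·sin36.7° − cos36.7°·tan33.4°)]
  = 21.6 / [18.3·0.8018·(1.00·0.5976 − 0.8018·0.6594)]
  = 21.6 / 1.0117 = 21.350 m

z_c = 21.35 m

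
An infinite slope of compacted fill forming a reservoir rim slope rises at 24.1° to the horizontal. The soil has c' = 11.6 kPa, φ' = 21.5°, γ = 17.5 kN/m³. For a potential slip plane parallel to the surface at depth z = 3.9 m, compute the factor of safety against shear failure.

FS = 1.34

For an infinite slope with a slip plane parallel to the surface (no pore pressure): FS = [c' + γz cos²β tanφ'] / [γz sinβ cosβ].
γz = 17.5·3.9 = 68.25 kN/m²
Numerator = 11.6 + 68.25·cos²24.1°·tan21.5° = 11.6 + 68.25·0.8333·0.3939 = 34.002 kPa
Denominator = 68.25·sin24.1°·cos24.1° = 68.25·0.4083·0.9128 = 25.439 kPa
FS = 34.002 / 25.439 = 1.337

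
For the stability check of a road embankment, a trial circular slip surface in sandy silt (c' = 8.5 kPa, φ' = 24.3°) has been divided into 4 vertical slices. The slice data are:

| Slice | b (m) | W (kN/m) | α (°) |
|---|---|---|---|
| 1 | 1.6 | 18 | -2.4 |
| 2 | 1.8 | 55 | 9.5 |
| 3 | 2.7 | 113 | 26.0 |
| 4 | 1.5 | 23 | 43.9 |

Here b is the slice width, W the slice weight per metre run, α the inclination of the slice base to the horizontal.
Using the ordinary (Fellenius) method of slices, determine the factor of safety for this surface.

FS = 2.14

Ordinary method of slices: FS = Σ[c'·Δl_i + (W_i cosα_i)·tanφ'] / Σ W_i sinα_i, with Δl_i = b_i / cosα_i.
Slice 1: Δl = 1.6/cos(-2.4°) = 1.601 m; N'_1 = 18·cos(-2.4°) = 18.0; c'Δl = 13.61; W sinα = -0.8
Slice 2: Δl = 1.8/cos9.5° = 1.825 m; N'_2 = 55·cos9.5° = 54.2; c'Δl = 15.51; W sinα = 9.1
Slice 3: Δl = 2.7/cos26.0° = 3.004 m; N'_3 = 113·cos26.0° = 101.6; c'Δl = 25.53; W sinα = 49.5
Slice 4: Δl = 1.5/cos43.9° = 2.082 m; N'_4 = 23·cos43.9° = 16.6; c'Δl = 17.69; W sinα = 15.9
Σc'Δl = 72.4 kN/m; ΣN' = 190.4 kN/m; ΣW sinα = 73.8 kN/m
Resisting = 72.4 + 190.4·tan24.3° = 72.4 + 86.0 = 158.3 kN/m
FS = 158.3 / 73.8 = 2.145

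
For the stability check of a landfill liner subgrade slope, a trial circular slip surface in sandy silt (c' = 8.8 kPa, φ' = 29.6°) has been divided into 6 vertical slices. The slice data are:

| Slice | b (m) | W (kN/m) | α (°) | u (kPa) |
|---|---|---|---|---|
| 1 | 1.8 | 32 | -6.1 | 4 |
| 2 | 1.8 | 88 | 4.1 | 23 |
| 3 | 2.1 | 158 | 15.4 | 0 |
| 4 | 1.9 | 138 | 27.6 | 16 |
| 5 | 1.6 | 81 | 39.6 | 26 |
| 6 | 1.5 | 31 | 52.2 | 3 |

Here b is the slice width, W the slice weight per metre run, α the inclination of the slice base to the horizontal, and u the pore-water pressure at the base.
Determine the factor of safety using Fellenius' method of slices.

FS = 1.61

Ordinary method of slices: FS = Σ[c'·Δl_i + (W_i cosα_i − u_i·Δl_i)·tanφ'] / Σ W_i sinα_i, with Δl_i = b_i / cosα_i.
Slice 1: Δl = 1.8/cos(-6.1°) = 1.810 m; N'_1 = 32·cos(-6.1°) − 4·1.810 = 24.6; c'Δl = 15.93; W sinα = -3.4
Slice 2: Δl = 1.8/cos4.1° = 1.805 m; N'_2 = 88·cos4.1° − 23·1.805 = 46.3; c'Δl = 15.88; W sinα = 6.3
Slice 3: Δl = 2.1/cos15.4° = 2.178 m; N'_3 = 158·cos15.4° − 0·2.178 = 152.3; c'Δl = 19.17; W sinα = 42.0
Slice 4: Δl = 1.9/cos27.6° = 2.144 m; N'_4 = 138·cos27.6° − 16·2.144 = 88.0; c'Δl = 18.87; W sinα = 63.9
Slice 5: Δl = 1.6/cos39.6° = 2.077 m; N'_5 = 81·cos39.6° − 26·2.077 = 8.4; c'Δl = 18.27; W sinα = 51.6
Slice 6: Δl = 1.5/cos52.2° = 2.447 m; N'_6 = 31·cos52.2° − 3·2.447 = 11.7; c'Δl = 21.54; W sinα = 24.5
Σc'Δl = 109.7 kN/m; ΣN' = 331.2 kN/m; ΣW sinα = 184.9 kN/m
Resisting = 109.7 + 331.2·tan29.6° = 109.7 + 188.2 = 297.8 kN/m
FS = 297.8 / 184.9 = 1.611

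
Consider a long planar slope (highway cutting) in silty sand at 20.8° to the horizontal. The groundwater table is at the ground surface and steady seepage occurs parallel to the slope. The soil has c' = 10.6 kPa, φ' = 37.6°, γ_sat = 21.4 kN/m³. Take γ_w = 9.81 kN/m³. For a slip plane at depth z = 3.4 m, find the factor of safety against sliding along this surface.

FS = 1.54

With seepage parallel to the slope and the water table at the surface, the effective normal stress on the slip plane uses the buoyant unit weight γ' = γ_sat − γ_w while the driving shear stress uses γ_sat:
FS = [c' + γ' z cos²β tanφ'] / [γ_sat z sinβ cosβ]
γ' = 21.4 − 9.81 = 11.59 kN/m³
Numerator = 10.6 + 11.59·3.4·cos²20.8°·tan37.6° = 10.6 + 11.59·3.4·0.8739·0.7701 = 37.120 kPa
Denominator = 21.4·3.4·sin20.8°·cos20.8° = 21.4·3.4·0.3551·0.9348 = 24.154 kPa
FS = 37.120 / 24.154 = 1.537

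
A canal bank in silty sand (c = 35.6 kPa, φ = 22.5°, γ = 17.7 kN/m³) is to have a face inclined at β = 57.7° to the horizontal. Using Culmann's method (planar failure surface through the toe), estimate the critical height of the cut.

Culmann's analysis gives the critical failure plane at α_cr = (β + φ)/2 = (57.7 + 22.5)/2 = 40.1°, and the critical height
H_c = (4c/γ) · sinβ cosφ / [1 − cos(β − φ)]
    = (4·35.6/17.7) · sin57.7°·cos22.5° / [1 − cos(35.2°)]
    = 8.045 · 0.8453·0.9239 / [1 − 0.8171]
    = 8.045 · 0.7809 / 0.1829
    = 34.36 m

H_c = 34.36 m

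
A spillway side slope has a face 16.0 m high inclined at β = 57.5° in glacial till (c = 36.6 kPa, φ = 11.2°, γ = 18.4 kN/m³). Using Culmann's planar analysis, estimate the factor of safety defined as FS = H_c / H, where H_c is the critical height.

FS = 1.33

H_c = (4c/γ) · sinβ cosφ / [1 − cos(β − φ)]
    = (4·36.6/18.4) · sin57.5°·cos11.2° / [1 − cos46.3°]
    = 7.957 · 0.8273 / 0.3091 = 21.30 m
FS = H_c / H = 21.30 / 16.0 = 1.331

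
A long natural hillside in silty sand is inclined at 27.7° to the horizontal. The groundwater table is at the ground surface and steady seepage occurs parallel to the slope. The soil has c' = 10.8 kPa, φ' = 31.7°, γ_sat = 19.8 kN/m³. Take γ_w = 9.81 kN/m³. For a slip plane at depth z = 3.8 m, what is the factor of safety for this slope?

FS = 0.94

With seepage parallel to the slope and the water table at the surface, the effective normal stress on the slip plane uses the buoyant unit weight γ' = γ_sat − γ_w while the driving shear stress uses γ_sat:
FS = [c' + γ' z cos²β tanφ'] / [γ_sat z sinβ cosβ]
γ' = 19.8 − 9.81 = 9.99 kN/m³
Numerator = 10.8 + 9.99·3.8·cos²27.7°·tan31.7° = 10.8 + 9.99·3.8·0.7839·0.6176 = 29.180 kPa
Denominator = 19.8·3.8·sin27.7°·cos27.7° = 19.8·3.8·0.4648·0.8854 = 30.966 kPa
FS = 29.180 / 30.966 = 0.942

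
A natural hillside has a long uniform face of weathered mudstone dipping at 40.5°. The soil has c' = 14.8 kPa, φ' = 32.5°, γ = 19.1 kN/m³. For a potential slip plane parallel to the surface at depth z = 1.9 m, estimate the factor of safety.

For an infinite slope with a slip plane parallel to the surface (no pore pressure): FS = [c' + γz cos²β tanφ'] / [γz sinβ cosβ].
γz = 19.1·1.9 = 36.29 kN/m²
Numerator = 14.8 + 36.29·cos²40.5°·tan32.5° = 14.8 + 36.29·0.5782·0.6371 = 28.168 kPa
Denominator = 36.29·sin40.5°·cos40.5° = 36.29·0.6494·0.7604 = 17.922 kPa
FS = 28.168 / 17.922 = 1.572

FS = 1.57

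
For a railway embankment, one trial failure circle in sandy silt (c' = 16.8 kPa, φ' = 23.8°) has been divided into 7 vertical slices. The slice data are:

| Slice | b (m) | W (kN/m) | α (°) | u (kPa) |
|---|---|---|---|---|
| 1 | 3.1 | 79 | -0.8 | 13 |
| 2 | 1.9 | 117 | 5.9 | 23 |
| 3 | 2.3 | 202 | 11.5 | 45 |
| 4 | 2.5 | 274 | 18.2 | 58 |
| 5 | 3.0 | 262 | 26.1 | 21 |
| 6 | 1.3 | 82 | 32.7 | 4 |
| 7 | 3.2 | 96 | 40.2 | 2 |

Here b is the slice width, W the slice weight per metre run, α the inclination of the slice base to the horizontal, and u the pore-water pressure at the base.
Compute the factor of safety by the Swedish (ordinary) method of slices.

Ordinary method of slices: FS = Σ[c'·Δl_i + (W_i cosα_i − u_i·Δl_i)·tanφ'] / Σ W_i sinα_i, with Δl_i = b_i / cosα_i.
Slice 1: Δl = 3.1/cos(-0.8°) = 3.100 m; N'_1 = 79·cos(-0.8°) − 13·3.100 = 38.7; c'Δl = 52.09; W sinα = -1.1
Slice 2: Δl = 1.9/cos5.9° = 1.910 m; N'_2 = 117·cos5.9° − 23·1.910 = 72.4; c'Δl = 32.09; W sinα = 12.0
Slice 3: Δl = 2.3/cos11.5° = 2.347 m; N'_3 = 202·cos11.5° − 45·2.347 = 92.3; c'Δl = 39.43; W sinα = 40.3
Slice 4: Δl = 2.5/cos18.2° = 2.632 m; N'_4 = 274·cos18.2° − 58·2.632 = 107.7; c'Δl = 44.21; W sinα = 85.6
Slice 5: Δl = 3.0/cos26.1° = 3.341 m; N'_5 = 262·cos26.1° − 21·3.341 = 165.1; c'Δl = 56.12; W sinα = 115.3
Slice 6: Δl = 1.3/cos32.7° = 1.545 m; N'_6 = 82·cos32.7° − 4·1.545 = 62.8; c'Δl = 25.95; W sinα = 44.3
Slice 7: Δl = 3.2/cos40.2° = 4.190 m; N'_7 = 96·cos40.2° − 2·4.190 = 64.9; c'Δl = 70.39; W sinα = 62.0
Σc'Δl = 320.3 kN/m; ΣN' = 604.0 kN/m; ΣW sinα = 358.3 kN/m
Resisting = 320.3 + 604.0·tan23.8° = 320.3 + 266.4 = 586.7 kN/m
FS = 586.7 / 358.3 = 1.637

FS = 1.64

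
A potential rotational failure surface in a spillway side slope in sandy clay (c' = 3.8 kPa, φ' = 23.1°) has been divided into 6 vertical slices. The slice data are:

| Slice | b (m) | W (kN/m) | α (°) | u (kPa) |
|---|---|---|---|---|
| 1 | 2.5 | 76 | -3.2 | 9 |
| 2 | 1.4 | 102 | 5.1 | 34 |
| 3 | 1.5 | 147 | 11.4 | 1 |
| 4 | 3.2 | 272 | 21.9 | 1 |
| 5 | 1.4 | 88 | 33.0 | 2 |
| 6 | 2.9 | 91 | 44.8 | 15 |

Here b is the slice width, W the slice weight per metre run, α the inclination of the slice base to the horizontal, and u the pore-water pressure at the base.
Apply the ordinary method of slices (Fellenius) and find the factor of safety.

FS = 1.21

Ordinary method of slices: FS = Σ[c'·Δl_i + (W_i cosα_i − u_i·Δl_i)·tanφ'] / Σ W_i sinα_i, with Δl_i = b_i / cosα_i.
Slice 1: Δl = 2.5/cos(-3.2°) = 2.504 m; N'_1 = 76·cos(-3.2°) − 9·2.504 = 53.3; c'Δl = 9.51; W sinα = -4.2
Slice 2: Δl = 1.4/cos5.1° = 1.406 m; N'_2 = 102·cos5.1° − 34·1.406 = 53.8; c'Δl = 5.34; W sinα = 9.1
Slice 3: Δl = 1.5/cos11.4° = 1.530 m; N'_3 = 147·cos11.4° − 1·1.530 = 142.6; c'Δl = 5.81; W sinα = 29.1
Slice 4: Δl = 3.2/cos21.9° = 3.449 m; N'_4 = 272·cos21.9° − 1·3.449 = 248.9; c'Δl = 13.11; W sinα = 101.5
Slice 5: Δl = 1.4/cos33.0° = 1.669 m; N'_5 = 88·cos33.0° − 2·1.669 = 70.5; c'Δl = 6.34; W sinα = 47.9
Slice 6: Δl = 2.9/cos44.8° = 4.087 m; N'_6 = 91·cos44.8° − 15·4.087 = 3.3; c'Δl = 15.53; W sinα = 64.1
Σc'Δl = 55.7 kN/m; ΣN' = 572.4 kN/m; ΣW sinα = 247.4 kN/m
Resisting = 55.7 + 572.4·tan23.1° = 55.7 + 244.1 = 299.8 kN/m
FS = 299.8 / 247.4 = 1.212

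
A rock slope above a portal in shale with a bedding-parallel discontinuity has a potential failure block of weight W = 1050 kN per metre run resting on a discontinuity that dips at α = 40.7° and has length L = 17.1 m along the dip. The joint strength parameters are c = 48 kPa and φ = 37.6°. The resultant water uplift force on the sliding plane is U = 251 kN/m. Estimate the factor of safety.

Resolving the block weight along and normal to the plane and applying the Mohr–Coulomb strength on the joint:
N' = W cosα − U = 1050·cos40.7° − 251 = 545.0 kN/m
Driving force T = W sinα = 1050·sin40.7° = 684.7 kN/m
Resisting force R = c·L + N'·tanφ = 48·17.1 + 545.0·tan37.6° = 820.8 + 419.7 = 1240.5 kN/m
FS = R / T = 1240.5 / 684.7 = 1.812

FS = 1.81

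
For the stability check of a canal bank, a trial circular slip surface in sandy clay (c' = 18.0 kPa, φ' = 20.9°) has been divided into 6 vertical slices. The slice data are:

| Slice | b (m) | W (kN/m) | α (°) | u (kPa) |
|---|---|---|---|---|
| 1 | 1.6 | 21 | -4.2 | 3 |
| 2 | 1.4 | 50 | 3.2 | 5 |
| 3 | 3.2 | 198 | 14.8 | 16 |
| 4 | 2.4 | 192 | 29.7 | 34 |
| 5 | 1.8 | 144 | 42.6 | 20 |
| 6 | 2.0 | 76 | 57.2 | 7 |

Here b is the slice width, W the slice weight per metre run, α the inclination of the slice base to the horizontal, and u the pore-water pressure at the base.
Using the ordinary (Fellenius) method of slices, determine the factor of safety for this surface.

FS = 1.31

Ordinary method of slices: FS = Σ[c'·Δl_i + (W_i cosα_i − u_i·Δl_i)·tanφ'] / Σ W_i sinα_i, with Δl_i = b_i / cosα_i.
Slice 1: Δl = 1.6/cos(-4.2°) = 1.604 m; N'_1 = 21·cos(-4.2°) − 3·1.604 = 16.1; c'Δl = 28.88; W sinα = -1.5
Slice 2: Δl = 1.4/cos3.2° = 1.402 m; N'_2 = 50·cos3.2° − 5·1.402 = 42.9; c'Δl = 25.24; W sinα = 2.8
Slice 3: Δl = 3.2/cos14.8° = 3.310 m; N'_3 = 198·cos14.8° − 16·3.310 = 138.5; c'Δl = 59.58; W sinα = 50.6
Slice 4: Δl = 2.4/cos29.7° = 2.763 m; N'_4 = 192·cos29.7° − 34·2.763 = 72.8; c'Δl = 49.73; W sinα = 95.1
Slice 5: Δl = 1.8/cos42.6° = 2.445 m; N'_5 = 144·cos42.6° − 20·2.445 = 57.1; c'Δl = 44.02; W sinα = 97.5
Slice 6: Δl = 2.0/cos57.2° = 3.692 m; N'_6 = 76·cos57.2° − 7·3.692 = 15.3; c'Δl = 66.46; W sinα = 63.9
Σc'Δl = 273.9 kN/m; ΣN' = 342.8 kN/m; ΣW sinα = 308.3 kN/m
Resisting = 273.9 + 342.8·tan20.9° = 273.9 + 130.9 = 404.8 kN/m
FS = 404.8 / 308.3 = 1.313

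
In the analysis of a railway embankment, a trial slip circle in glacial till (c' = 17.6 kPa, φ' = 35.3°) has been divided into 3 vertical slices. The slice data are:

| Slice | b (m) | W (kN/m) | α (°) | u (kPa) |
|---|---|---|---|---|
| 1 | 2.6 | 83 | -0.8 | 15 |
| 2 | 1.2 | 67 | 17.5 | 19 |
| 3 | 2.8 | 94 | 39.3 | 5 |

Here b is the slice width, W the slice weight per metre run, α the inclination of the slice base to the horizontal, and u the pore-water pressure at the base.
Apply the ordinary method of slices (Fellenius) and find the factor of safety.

FS = 2.93

Ordinary method of slices: FS = Σ[c'·Δl_i + (W_i cosα_i − u_i·Δl_i)·tanφ'] / Σ W_i sinα_i, with Δl_i = b_i / cosα_i.
Slice 1: Δl = 2.6/cos(-0.8°) = 2.600 m; N'_1 = 83·cos(-0.8°) − 15·2.600 = 44.0; c'Δl = 45.76; W sinα = -1.2
Slice 2: Δl = 1.2/cos17.5° = 1.258 m; N'_2 = 67·cos17.5° − 19·1.258 = 40.0; c'Δl = 22.14; W sinα = 20.1
Slice 3: Δl = 2.8/cos39.3° = 3.618 m; N'_3 = 94·cos39.3° − 5·3.618 = 54.6; c'Δl = 63.68; W sinα = 59.5
Σc'Δl = 131.6 kN/m; ΣN' = 138.6 kN/m; ΣW sinα = 78.5 kN/m
Resisting = 131.6 + 138.6·tan35.3° = 131.6 + 98.2 = 229.7 kN/m
FS = 229.7 / 78.5 = 2.926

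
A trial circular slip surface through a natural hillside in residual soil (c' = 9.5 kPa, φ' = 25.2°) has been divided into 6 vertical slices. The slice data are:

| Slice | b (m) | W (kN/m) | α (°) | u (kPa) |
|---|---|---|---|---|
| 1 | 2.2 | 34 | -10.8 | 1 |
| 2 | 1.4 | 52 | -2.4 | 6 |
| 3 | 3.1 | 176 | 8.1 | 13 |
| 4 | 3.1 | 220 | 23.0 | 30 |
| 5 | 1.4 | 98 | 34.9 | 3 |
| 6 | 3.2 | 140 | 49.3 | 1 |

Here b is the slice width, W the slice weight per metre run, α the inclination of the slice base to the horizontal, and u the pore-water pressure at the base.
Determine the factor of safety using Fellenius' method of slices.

FS = 1.44

Ordinary method of slices: FS = Σ[c'·Δl_i + (W_i cosα_i − u_i·Δl_i)·tanφ'] / Σ W_i sinα_i, with Δl_i = b_i / cosα_i.
Slice 1: Δl = 2.2/cos(-10.8°) = 2.240 m; N'_1 = 34·cos(-10.8°) − 1·2.240 = 31.2; c'Δl = 21.28; W sinα = -6.4
Slice 2: Δl = 1.4/cos(-2.4°) = 1.401 m; N'_2 = 52·cos(-2.4°) − 6·1.401 = 43.5; c'Δl = 13.31; W sinα = -2.2
Slice 3: Δl = 3.1/cos8.1° = 3.131 m; N'_3 = 176·cos8.1° − 13·3.131 = 133.5; c'Δl = 29.75; W sinα = 24.8
Slice 4: Δl = 3.1/cos23.0° = 3.368 m; N'_4 = 220·cos23.0° − 30·3.368 = 101.5; c'Δl = 31.99; W sinα = 86.0
Slice 5: Δl = 1.4/cos34.9° = 1.707 m; N'_5 = 98·cos34.9° − 3·1.707 = 75.3; c'Δl = 16.22; W sinα = 56.1
Slice 6: Δl = 3.2/cos49.3° = 4.907 m; N'_6 = 140·cos49.3° − 1·4.907 = 86.4; c'Δl = 46.62; W sinα = 106.1
Σc'Δl = 159.2 kN/m; ΣN' = 471.4 kN/m; ΣW sinα = 264.4 kN/m
Resisting = 159.2 + 471.4·tan25.2° = 159.2 + 221.8 = 381.0 kN/m
FS = 381.0 / 264.4 = 1.441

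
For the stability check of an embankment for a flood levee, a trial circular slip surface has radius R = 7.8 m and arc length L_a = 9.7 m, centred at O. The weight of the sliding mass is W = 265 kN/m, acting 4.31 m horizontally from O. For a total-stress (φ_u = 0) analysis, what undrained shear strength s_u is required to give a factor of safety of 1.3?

s_u = 19.6 kPa

FS = s_u·L_a·R / (W·d), so s_u = FS·W·d / (L_a·R).
s_u = 1.3·265·4.31 / (9.70·7.8) = 1484.8 / 75.66 = 19.62 kPa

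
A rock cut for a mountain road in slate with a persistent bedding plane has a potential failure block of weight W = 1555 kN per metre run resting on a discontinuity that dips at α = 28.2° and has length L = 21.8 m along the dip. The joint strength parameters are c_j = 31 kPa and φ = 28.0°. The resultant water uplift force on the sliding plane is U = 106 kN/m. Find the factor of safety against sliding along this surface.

Resolving the block weight along and normal to the plane and applying the Mohr–Coulomb strength on the joint:
N' = W cosα − U = 1555·cos28.2° − 106 = 1264.4 kN/m
Driving force T = W sinα = 1555·sin28.2° = 734.8 kN/m
Resisting force R = c_j·L + N'·tanφ = 31·21.8 + 1264.4·tan28.0° = 675.8 + 672.3 = 1348.1 kN/m
FS = R / T = 1348.1 / 734.8 = 1.835

FS = 1.83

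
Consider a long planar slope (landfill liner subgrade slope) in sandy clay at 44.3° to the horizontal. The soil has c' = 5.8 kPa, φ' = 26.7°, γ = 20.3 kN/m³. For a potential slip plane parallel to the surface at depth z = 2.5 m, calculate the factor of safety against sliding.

FS = 0.74

For an infinite slope with a slip plane parallel to the surface (no pore pressure): FS = [c' + γz cos²β tanφ'] / [γz sinβ cosβ].
γz = 20.3·2.5 = 50.75 kN/m²
Numerator = 5.8 + 50.75·cos²44.3°·tan26.7° = 5.8 + 50.75·0.5122·0.5029 = 18.874 kPa
Denominator = 50.75·sin44.3°·cos44.3° = 50.75·0.6984·0.7157 = 25.367 kPa
FS = 18.874 / 25.367 = 0.744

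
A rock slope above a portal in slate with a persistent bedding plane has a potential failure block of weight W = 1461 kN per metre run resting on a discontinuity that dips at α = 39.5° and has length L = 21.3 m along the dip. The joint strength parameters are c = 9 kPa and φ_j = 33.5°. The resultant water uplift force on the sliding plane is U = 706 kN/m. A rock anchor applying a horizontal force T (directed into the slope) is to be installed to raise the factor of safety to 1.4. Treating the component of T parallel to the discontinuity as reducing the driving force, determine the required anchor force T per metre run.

Resolving forces along and normal to the sliding plane, with the horizontal anchor force T adding T·sinα to the effective normal force and T·cosα acting up the plane against the driving force:
FS = [cL + (W cosα − U + T sinα) tanφ_j] / [W sinα − T cosα]
Without the anchor: N' = 421.3 kN/m, driving T_d = 929.3 kN/m, resisting R = 9·21.3 + 421.3·tan33.5° = 470.6 kN/m, FS = 0.51.
Setting FS = 1.4 and solving for T:
1.4·(929.3 − T cos39.5°) = 470.6 + T sin39.5°·tan33.5°
T·(sin39.5°·tan33.5° + 1.4·cos39.5°) = 1.4·929.3 − 470.6
T·(0.6361·0.6619 + 1.4·0.7716) = 1301.0 − 470.6 = 830.5
T·1.5013 = 830.5
T = 553.2 kN/m

T = 553 kN/m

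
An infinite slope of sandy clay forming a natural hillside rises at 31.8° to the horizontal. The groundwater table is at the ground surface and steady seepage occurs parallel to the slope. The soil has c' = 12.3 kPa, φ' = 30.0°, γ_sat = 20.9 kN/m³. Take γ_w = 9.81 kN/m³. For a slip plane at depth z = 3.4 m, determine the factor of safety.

FS = 0.88

With seepage parallel to the slope and the water table at the surface, the effective normal stress on the slip plane uses the buoyant unit weight γ' = γ_sat − γ_w while the driving shear stress uses γ_sat:
FS = [c' + γ' z cos²β tanφ'] / [γ_sat z sinβ cosβ]
γ' = 20.9 − 9.81 = 11.09 kN/m³
Numerator = 12.3 + 11.09·3.4·cos²31.8°·tan30.0° = 12.3 + 11.09·3.4·0.7223·0.5774 = 28.025 kPa
Denominator = 20.9·3.4·sin31.8°·cos31.8° = 20.9·3.4·0.5270·0.8499 = 31.825 kPa
FS = 28.025 / 31.825 = 0.881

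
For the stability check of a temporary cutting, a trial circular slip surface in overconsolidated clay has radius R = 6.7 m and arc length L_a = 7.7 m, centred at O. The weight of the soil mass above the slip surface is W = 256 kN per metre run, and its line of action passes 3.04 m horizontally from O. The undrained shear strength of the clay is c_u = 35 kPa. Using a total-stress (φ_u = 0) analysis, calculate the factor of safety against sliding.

FS = 2.32

Taking moments about the centre O, the resisting moment is provided by the undrained shear strength acting along the arc:
M_R = c_u·L_a·R = 35·7.70·6.7 = 1805.7 kN·m/m
M_D = W·d = 256·3.04 = 778.2 kN·m/m
FS = M_R / M_D = 1805.7 / 778.2 = 2.320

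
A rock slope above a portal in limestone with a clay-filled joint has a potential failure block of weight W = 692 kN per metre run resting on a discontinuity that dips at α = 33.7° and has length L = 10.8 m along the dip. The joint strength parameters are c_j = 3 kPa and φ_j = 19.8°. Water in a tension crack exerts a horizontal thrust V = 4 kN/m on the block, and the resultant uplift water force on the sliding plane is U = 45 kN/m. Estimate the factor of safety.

FS = 0.57

Resolving the block weight along and normal to the plane and applying the Mohr–Coulomb strength on the joint:
N' = W cosα − U − V sinα = 692·cos33.7° − 45 − 4·sin33.7° = 528.5 kN/m
Driving force T = W sinα + V cosα = 692·sin33.7° + 4·cos33.7° = 387.3 kN/m
Resisting force R = c_j·L + N'·tanφ_j = 3·10.8 + 528.5·tan19.8° = 32.4 + 190.3 = 222.7 kN/m
FS = R / T = 222.7 / 387.3 = 0.575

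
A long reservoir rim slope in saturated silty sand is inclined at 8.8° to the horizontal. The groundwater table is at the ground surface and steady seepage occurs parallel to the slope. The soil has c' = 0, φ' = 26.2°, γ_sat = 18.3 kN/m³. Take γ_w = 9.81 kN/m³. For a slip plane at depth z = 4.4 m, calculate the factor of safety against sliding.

With seepage parallel to the slope and the water table at the surface, the effective normal stress on the slip plane uses the buoyant unit weight γ' = γ_sat − γ_w while the driving shear stress uses γ_sat:
FS = [c' + γ' z cos²β tanφ'] / [γ_sat z sinβ cosβ]
(For c' = 0 this reduces to FS = (γ'/γ_sat)·tanφ'/tanβ.)
γ' = 18.3 − 9.81 = 8.49 kN/m³
Numerator = 0.0 + 8.49·4.4·cos²8.8°·tan26.2° = 0.0 + 8.49·4.4·0.9766·0.4921 = 17.951 kPa
Denominator = 18.3·4.4·sin8.8°·cos8.8° = 18.3·4.4·0.1530·0.9882 = 12.173 kPa
FS = 17.951 / 12.173 = 1.475

FS = 1.47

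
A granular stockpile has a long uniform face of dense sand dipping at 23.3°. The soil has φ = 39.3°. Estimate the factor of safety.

For a dry cohesionless infinite slope the factor of safety is FS = tanφ / tanβ.
FS = tan39.3° / tan23.3° = 0.8185 / 0.4307 = 1.901

FS = 1.90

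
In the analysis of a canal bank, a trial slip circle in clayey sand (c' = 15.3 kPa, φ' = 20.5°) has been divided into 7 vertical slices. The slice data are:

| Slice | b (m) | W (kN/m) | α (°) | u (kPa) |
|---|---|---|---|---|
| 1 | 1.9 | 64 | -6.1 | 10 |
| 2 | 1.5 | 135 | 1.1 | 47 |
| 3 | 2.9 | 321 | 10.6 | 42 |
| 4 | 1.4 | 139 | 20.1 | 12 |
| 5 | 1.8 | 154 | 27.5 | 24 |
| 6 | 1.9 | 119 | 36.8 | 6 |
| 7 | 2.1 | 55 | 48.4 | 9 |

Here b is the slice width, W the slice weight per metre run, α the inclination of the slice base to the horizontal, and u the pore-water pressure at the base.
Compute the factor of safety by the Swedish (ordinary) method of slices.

Ordinary method of slices: FS = Σ[c'·Δl_i + (W_i cosα_i − u_i·Δl_i)·tanφ'] / Σ W_i sinα_i, with Δl_i = b_i / cosα_i.
Slice 1: Δl = 1.9/cos(-6.1°) = 1.911 m; N'_1 = 64·cos(-6.1°) − 10·1.911 = 44.5; c'Δl = 29.24; W sinα = -6.8
Slice 2: Δl = 1.5/cos1.1° = 1.500 m; N'_2 = 135·cos1.1° − 47·1.500 = 64.5; c'Δl = 22.95; W sinα = 2.6
Slice 3: Δl = 2.9/cos10.6° = 2.950 m; N'_3 = 321·cos10.6° − 42·2.950 = 191.6; c'Δl = 45.14; W sinα = 59.0
Slice 4: Δl = 1.4/cos20.1° = 1.491 m; N'_4 = 139·cos20.1° − 12·1.491 = 112.6; c'Δl = 22.81; W sinα = 47.8
Slice 5: Δl = 1.8/cos27.5° = 2.029 m; N'_5 = 154·cos27.5° − 24·2.029 = 87.9; c'Δl = 31.05; W sinα = 71.1
Slice 6: Δl = 1.9/cos36.8° = 2.373 m; N'_6 = 119·cos36.8° − 6·2.373 = 81.1; c'Δl = 36.30; W sinα = 71.3
Slice 7: Δl = 2.1/cos48.4° = 3.163 m; N'_7 = 55·cos48.4° − 9·3.163 = 8.0; c'Δl = 48.39; W sinα = 41.1
Σc'Δl = 235.9 kN/m; ΣN' = 590.2 kN/m; ΣW sinα = 286.1 kN/m
Resisting = 235.9 + 590.2·tan20.5° = 235.9 + 220.7 = 456.6 kN/m
FS = 456.6 / 286.1 = 1.596

FS = 1.60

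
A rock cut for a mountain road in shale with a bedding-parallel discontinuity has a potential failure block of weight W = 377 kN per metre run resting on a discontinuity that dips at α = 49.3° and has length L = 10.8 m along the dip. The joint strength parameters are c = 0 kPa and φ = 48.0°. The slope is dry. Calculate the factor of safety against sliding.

Resolving the block weight along and normal to the plane and applying the Mohr–Coulomb strength on the joint:
N' = W cosα = 377·cos49.3° = 245.8 kN/m
Driving force T = W sinα = 377·sin49.3° = 285.8 kN/m
Resisting force R = c·L + N'·tanφ = 0·10.8 + 245.8·tan48.0° = 0.0 + 273.0 = 273.0 kN/m
FS = R / T = 273.0 / 285.8 = 0.955

FS = 0.96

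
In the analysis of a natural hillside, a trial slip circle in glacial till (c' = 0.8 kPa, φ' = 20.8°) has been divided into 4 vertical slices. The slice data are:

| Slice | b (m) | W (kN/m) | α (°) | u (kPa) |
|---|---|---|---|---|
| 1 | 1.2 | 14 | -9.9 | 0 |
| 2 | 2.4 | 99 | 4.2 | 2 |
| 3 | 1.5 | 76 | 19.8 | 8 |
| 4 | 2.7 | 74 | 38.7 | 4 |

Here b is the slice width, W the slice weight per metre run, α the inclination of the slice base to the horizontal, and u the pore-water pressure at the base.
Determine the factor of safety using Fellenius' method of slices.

FS = 1.13

Ordinary method of slices: FS = Σ[c'·Δl_i + (W_i cosα_i − u_i·Δl_i)·tanφ'] / Σ W_i sinα_i, with Δl_i = b_i / cosα_i.
Slice 1: Δl = 1.2/cos(-9.9°) = 1.218 m; N'_1 = 14·cos(-9.9°) − 0·1.218 = 13.8; c'Δl = 0.97; W sinα = -2.4
Slice 2: Δl = 2.4/cos4.2° = 2.406 m; N'_2 = 99·cos4.2° − 2·2.406 = 93.9; c'Δl = 1.93; W sinα = 7.3
Slice 3: Δl = 1.5/cos19.8° = 1.594 m; N'_3 = 76·cos19.8° − 8·1.594 = 58.8; c'Δl = 1.28; W sinα = 25.7
Slice 4: Δl = 2.7/cos38.7° = 3.460 m; N'_4 = 74·cos38.7° − 4·3.460 = 43.9; c'Δl = 2.77; W sinα = 46.3
Σc'Δl = 6.9 kN/m; ΣN' = 210.4 kN/m; ΣW sinα = 76.9 kN/m
Resisting = 6.9 + 210.4·tan20.8° = 6.9 + 79.9 = 86.9 kN/m
FS = 86.9 / 76.9 = 1.130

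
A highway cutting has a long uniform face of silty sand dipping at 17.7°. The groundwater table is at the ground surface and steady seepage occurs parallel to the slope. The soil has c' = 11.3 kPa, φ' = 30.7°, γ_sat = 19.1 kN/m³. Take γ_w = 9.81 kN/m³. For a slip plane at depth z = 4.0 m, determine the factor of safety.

FS = 1.42

With seepage parallel to the slope and the water table at the surface, the effective normal stress on the slip plane uses the buoyant unit weight γ' = γ_sat − γ_w while the driving shear stress uses γ_sat:
FS = [c' + γ' z cos²β tanφ'] / [γ_sat z sinβ cosβ]
γ' = 19.1 − 9.81 = 9.29 kN/m³
Numerator = 11.3 + 9.29·4.0·cos²17.7°·tan30.7° = 11.3 + 9.29·4.0·0.9076·0.5938 = 31.324 kPa
Denominator = 19.1·4.0·sin17.7°·cos17.7° = 19.1·4.0·0.3040·0.9527 = 22.129 kPa
FS = 31.324 / 22.129 = 1.416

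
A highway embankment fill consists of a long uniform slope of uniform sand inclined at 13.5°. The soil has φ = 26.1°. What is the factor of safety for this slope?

FS = 2.04

For a dry cohesionless infinite slope the factor of safety is FS = tanφ / tanβ.
FS = tan26.1° / tan13.5° = 0.4899 / 0.2401 = 2.041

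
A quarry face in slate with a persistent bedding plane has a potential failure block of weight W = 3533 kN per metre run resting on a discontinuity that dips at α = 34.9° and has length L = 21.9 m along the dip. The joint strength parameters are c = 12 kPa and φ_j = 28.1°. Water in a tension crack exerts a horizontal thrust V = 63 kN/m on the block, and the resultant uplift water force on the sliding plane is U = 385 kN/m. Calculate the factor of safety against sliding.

FS = 0.76

Resolving the block weight along and normal to the plane and applying the Mohr–Coulomb strength on the joint:
N' = W cosα − U − V sinα = 3533·cos34.9° − 385 − 63·sin34.9° = 2476.6 kN/m
Driving force T = W sinα + V cosα = 3533·sin34.9° + 63·cos34.9° = 2073.1 kN/m
Resisting force R = c·L + N'·tanφ_j = 12·21.9 + 2476.6·tan28.1° = 262.8 + 1322.4 = 1585.2 kN/m
FS = R / T = 1585.2 / 2073.1 = 0.765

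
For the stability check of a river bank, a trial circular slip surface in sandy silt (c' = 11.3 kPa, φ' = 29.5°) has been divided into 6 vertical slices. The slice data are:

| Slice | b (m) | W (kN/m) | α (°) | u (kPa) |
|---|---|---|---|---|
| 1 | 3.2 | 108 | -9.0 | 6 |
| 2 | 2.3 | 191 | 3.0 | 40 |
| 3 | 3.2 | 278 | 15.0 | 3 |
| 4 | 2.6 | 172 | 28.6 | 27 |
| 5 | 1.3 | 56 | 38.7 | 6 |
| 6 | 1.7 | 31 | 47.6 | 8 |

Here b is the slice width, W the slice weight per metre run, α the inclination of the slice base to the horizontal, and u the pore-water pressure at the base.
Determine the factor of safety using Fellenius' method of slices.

Ordinary method of slices: FS = Σ[c'·Δl_i + (W_i cosα_i − u_i·Δl_i)·tanφ'] / Σ W_i sinα_i, with Δl_i = b_i / cosα_i.
Slice 1: Δl = 3.2/cos(-9.0°) = 3.240 m; N'_1 = 108·cos(-9.0°) − 6·3.240 = 87.2; c'Δl = 36.61; W sinα = -16.9
Slice 2: Δl = 2.3/cos3.0° = 2.303 m; N'_2 = 191·cos3.0° − 40·2.303 = 98.6; c'Δl = 26.03; W sinα = 10.0
Slice 3: Δl = 3.2/cos15.0° = 3.313 m; N'_3 = 278·cos15.0° − 3·3.313 = 258.6; c'Δl = 37.44; W sinα = 72.0
Slice 4: Δl = 2.6/cos28.6° = 2.961 m; N'_4 = 172·cos28.6° − 27·2.961 = 71.1; c'Δl = 33.46; W sinα = 82.3
Slice 5: Δl = 1.3/cos38.7° = 1.666 m; N'_5 = 56·cos38.7° − 6·1.666 = 33.7; c'Δl = 18.82; W sinα = 35.0
Slice 6: Δl = 1.7/cos47.6° = 2.521 m; N'_6 = 31·cos47.6° − 8·2.521 = 0.7; c'Δl = 28.49; W sinα = 22.9
Σc'Δl = 180.8 kN/m; ΣN' = 549.9 kN/m; ΣW sinα = 205.3 kN/m
Resisting = 180.8 + 549.9·tan29.5° = 180.8 + 311.1 = 492.0 kN/m
FS = 492.0 / 205.3 = 2.396

FS = 2.40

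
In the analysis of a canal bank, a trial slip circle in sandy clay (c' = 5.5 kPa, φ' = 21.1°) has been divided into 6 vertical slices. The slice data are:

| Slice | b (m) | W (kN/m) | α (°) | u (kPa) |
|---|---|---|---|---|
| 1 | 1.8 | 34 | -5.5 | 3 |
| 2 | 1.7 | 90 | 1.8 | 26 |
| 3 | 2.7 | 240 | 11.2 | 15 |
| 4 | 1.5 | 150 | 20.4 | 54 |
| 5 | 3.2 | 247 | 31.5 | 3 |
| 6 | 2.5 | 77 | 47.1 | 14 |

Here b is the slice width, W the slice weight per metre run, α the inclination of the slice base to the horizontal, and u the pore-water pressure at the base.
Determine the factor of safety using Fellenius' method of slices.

FS = 1.01

Ordinary method of slices: FS = Σ[c'·Δl_i + (W_i cosα_i − u_i·Δl_i)·tanφ'] / Σ W_i sinα_i, with Δl_i = b_i / cosα_i.
Slice 1: Δl = 1.8/cos(-5.5°) = 1.808 m; N'_1 = 34·cos(-5.5°) − 3·1.808 = 28.4; c'Δl = 9.95; W sinα = -3.3
Slice 2: Δl = 1.7/cos1.8° = 1.701 m; N'_2 = 90·cos1.8° − 26·1.701 = 45.7; c'Δl = 9.35; W sinα = 2.8
Slice 3: Δl = 2.7/cos11.2° = 2.752 m; N'_3 = 240·cos11.2° − 15·2.752 = 194.1; c'Δl = 15.14; W sinα = 46.6
Slice 4: Δl = 1.5/cos20.4° = 1.600 m; N'_4 = 150·cos20.4° − 54·1.600 = 54.2; c'Δl = 8.80; W sinα = 52.3
Slice 5: Δl = 3.2/cos31.5° = 3.753 m; N'_5 = 247·cos31.5° − 3·3.753 = 199.3; c'Δl = 20.64; W sinα = 129.1
Slice 6: Δl = 2.5/cos47.1° = 3.673 m; N'_6 = 77·cos47.1° − 14·3.673 = 1.0; c'Δl = 20.20; W sinα = 56.4
Σc'Δl = 84.1 kN/m; ΣN' = 522.8 kN/m; ΣW sinα = 283.9 kN/m
Resisting = 84.1 + 522.8·tan21.1° = 84.1 + 201.7 = 285.8 kN/m
FS = 285.8 / 283.9 = 1.007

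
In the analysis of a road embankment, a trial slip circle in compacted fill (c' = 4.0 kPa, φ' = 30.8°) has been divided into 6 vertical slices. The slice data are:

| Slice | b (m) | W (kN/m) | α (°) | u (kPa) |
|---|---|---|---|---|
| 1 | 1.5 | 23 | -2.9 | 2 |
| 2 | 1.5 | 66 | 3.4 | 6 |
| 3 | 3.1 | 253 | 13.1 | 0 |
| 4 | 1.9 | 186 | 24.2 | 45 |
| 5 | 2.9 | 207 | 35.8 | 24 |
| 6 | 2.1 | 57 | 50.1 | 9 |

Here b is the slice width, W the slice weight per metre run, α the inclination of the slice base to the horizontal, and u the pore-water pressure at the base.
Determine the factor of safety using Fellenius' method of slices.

FS = 1.17

Ordinary method of slices: FS = Σ[c'·Δl_i + (W_i cosα_i − u_i·Δl_i)·tanφ'] / Σ W_i sinα_i, with Δl_i = b_i / cosα_i.
Slice 1: Δl = 1.5/cos(-2.9°) = 1.502 m; N'_1 = 23·cos(-2.9°) − 2·1.502 = 20.0; c'Δl = 6.01; W sinα = -1.2
Slice 2: Δl = 1.5/cos3.4° = 1.503 m; N'_2 = 66·cos3.4° − 6·1.503 = 56.9; c'Δl = 6.01; W sinα = 3.9
Slice 3: Δl = 3.1/cos13.1° = 3.183 m; N'_3 = 253·cos13.1° − 0·3.183 = 246.4; c'Δl = 12.73; W sinα = 57.3
Slice 4: Δl = 1.9/cos24.2° = 2.083 m; N'_4 = 186·cos24.2° − 45·2.083 = 75.9; c'Δl = 8.33; W sinα = 76.2
Slice 5: Δl = 2.9/cos35.8° = 3.576 m; N'_5 = 207·cos35.8° − 24·3.576 = 82.1; c'Δl = 14.30; W sinα = 121.1
Slice 6: Δl = 2.1/cos50.1° = 3.274 m; N'_6 = 57·cos50.1° − 9·3.274 = 7.1; c'Δl = 13.10; W sinα = 43.7
Σc'Δl = 60.5 kN/m; ΣN' = 488.3 kN/m; ΣW sinα = 301.2 kN/m
Resisting = 60.5 + 488.3·tan30.8° = 60.5 + 291.1 = 351.6 kN/m
FS = 351.6 / 301.2 = 1.167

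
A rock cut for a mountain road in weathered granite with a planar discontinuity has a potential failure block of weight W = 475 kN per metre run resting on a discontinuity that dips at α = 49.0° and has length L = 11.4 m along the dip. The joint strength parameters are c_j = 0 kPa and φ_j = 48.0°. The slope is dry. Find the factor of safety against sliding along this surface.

Resolving the block weight along and normal to the plane and applying the Mohr–Coulomb strength on the joint:
N' = W cosα = 475·cos49.0° = 311.6 kN/m
Driving force T = W sinα = 475·sin49.0° = 358.5 kN/m
Resisting force R = c_j·L + N'·tanφ_j = 0·11.4 + 311.6·tan48.0° = 0.0 + 346.1 = 346.1 kN/m
FS = R / T = 346.1 / 358.5 = 0.965

FS = 0.97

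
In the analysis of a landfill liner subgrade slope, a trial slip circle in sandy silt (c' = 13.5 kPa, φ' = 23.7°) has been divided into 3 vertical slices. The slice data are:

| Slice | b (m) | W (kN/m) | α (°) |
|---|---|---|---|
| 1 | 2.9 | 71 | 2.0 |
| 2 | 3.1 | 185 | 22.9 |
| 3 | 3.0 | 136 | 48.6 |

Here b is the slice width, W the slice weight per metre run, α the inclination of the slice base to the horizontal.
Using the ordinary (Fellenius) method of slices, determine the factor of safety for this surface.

Ordinary method of slices: FS = Σ[c'·Δl_i + (W_i cosα_i)·tanφ'] / Σ W_i sinα_i, with Δl_i = b_i / cosα_i.
Slice 1: Δl = 2.9/cos2.0° = 2.902 m; N'_1 = 71·cos2.0° = 71.0; c'Δl = 39.17; W sinα = 2.5
Slice 2: Δl = 3.1/cos22.9° = 3.365 m; N'_2 = 185·cos22.9° = 170.4; c'Δl = 45.43; W sinα = 72.0
Slice 3: Δl = 3.0/cos48.6° = 4.536 m; N'_3 = 136·cos48.6° = 89.9; c'Δl = 61.24; W sinα = 102.0
Σc'Δl = 145.8 kN/m; ΣN' = 331.3 kN/m; ΣW sinα = 176.5 kN/m
Resisting = 145.8 + 331.3·tan23.7° = 145.8 + 145.4 = 291.3 kN/m
FS = 291.3 / 176.5 = 1.651

FS = 1.65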